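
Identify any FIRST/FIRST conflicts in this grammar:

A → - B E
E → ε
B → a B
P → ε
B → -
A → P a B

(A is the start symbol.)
No FIRST/FIRST conflicts.

A FIRST/FIRST conflict occurs when two productions N → α and N → β for the same non-terminal have FIRST(α) ∩ FIRST(β) ≠ ∅ (with ε ∈ FIRST of a nullable right-hand side, so two nullable alternatives also conflict).

FIRST sets of the non-terminals at (or reachable through a nullable prefix from) the front of some alternative:
  FIRST(P) = { ε }

Productions for A:
  A → - B E: FIRST = { '-' }
  A → P a B: FIRST = { 'a' }
Productions for B:
  B → a B: FIRST = { 'a' }
  B → -: FIRST = { '-' }
E, P have only one production, so no FIRST/FIRST conflict is possible there.

All alternatives of each non-terminal have pairwise disjoint FIRST sets.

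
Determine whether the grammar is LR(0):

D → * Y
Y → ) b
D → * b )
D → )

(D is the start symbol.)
Yes, the grammar is LR(0)

A grammar is LR(0) if no state in the canonical LR(0) collection has:
  - both a shift item (dot before a terminal) and a complete item (shift-reduce conflict), or
  - two or more complete items (reduce-reduce conflict; the accept item [D' → D .] counts as a complete item here).

Augment with D' → D and build the canonical LR(0) collection (I0 = CLOSURE({[D' → . D]}), then GOTO on every symbol after a dot until no new states appear). It has 9 states:
  I0: { [D → . )], [D → . * Y], [D → . * b )], [D' → . D] }  — shift
  I1: { [D → ) .] }  — reduce
  I2: { [D → * . Y], [D → * . b )], [Y → . ) b] }  — shift
  I3: { [D' → D .] }  — accept
  I4: { [Y → ) . b] }  — shift
  I5: { [D → * Y .] }  — reduce
  I6: { [D → * b . )] }  — shift
  I7: { [D → * b ) .] }  — reduce
  I8: { [Y → ) b .] }  — reduce

Every state is either a pure shift/goto state or contains exactly one complete item and nothing to shift — no conflicts. The grammar is LR(0).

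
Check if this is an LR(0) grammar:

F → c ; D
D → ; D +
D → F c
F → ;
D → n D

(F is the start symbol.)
Augment with F' → F and build the canonical LR(0) collection (I0 = CLOSURE({[F' → . F]}), then GOTO on every symbol after a dot until no new states appear). It has 13 states:
  I0: { [F → . ;], [F → . c ; D], [F' → . F] }  — shift
  I1: { [F → ; .] }  — reduce
  I2: { [F' → F .] }  — accept
  I3: { [F → c . ; D] }  — shift
  I4: { [D → . ; D +], [D → . F c], [D → . n D], [F → . ;], [F → . c ; D], [F → c ; . D] }  — shift
  I5: { [D → . ; D +], [D → . F c], [D → . n D], [D → ; . D +], [F → . ;], [F → . c ; D], [F → ; .] }  — shift, reduce
  I6: { [F → c ; D .] }  — reduce
  I7: { [D → F . c] }  — shift
  I8: { [D → . ; D +], [D → . F c], [D → . n D], [D → n . D], [F → . ;], [F → . c ; D] }  — shift
  I9: { [D → n D .] }  — reduce
  I10: { [D → F c .] }  — reduce
  I11: { [D → ; D . +] }  — shift
  I12: { [D → ; D + .] }  — reduce

Conflict in state I5:
  Shift-reduce conflict between [F → ; .] and [D → . ; D +]
So the grammar is NOT LR(0).

Answer: No. Shift-reduce conflict between [F → ; .] and [D → . ; D +]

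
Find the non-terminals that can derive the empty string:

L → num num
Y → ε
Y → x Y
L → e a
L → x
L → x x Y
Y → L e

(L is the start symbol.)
A non-terminal is nullable if it can derive ε (the empty string): either it has an ε-production, or it has a production whose right-hand side consists entirely of nullable non-terminals.

ε-productions: Y → ε
So Y is immediately nullable.
No further non-terminal can be added: every production for the remaining non-terminals contains a terminal or a non-nullable non-terminal.
Nullable = { 'Y' }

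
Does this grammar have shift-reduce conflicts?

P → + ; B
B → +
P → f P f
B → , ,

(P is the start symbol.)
No shift-reduce conflicts

A shift-reduce conflict occurs when an LR(0) state has both:
  - a complete (reduce) item [A → α .] (dot at the end), and
  - a shift item [B → β . c γ] (dot before a terminal).

Augment with P' → P and build the canonical LR(0) collection (I0 = CLOSURE({[P' → . P]}), then GOTO on every symbol after a dot until no new states appear). It has 11 states:
  I0: { [P → . + ; B], [P → . f P f], [P' → . P] }  — shift
  I1: { [P → + . ; B] }  — shift
  I2: { [P' → P .] }  — accept
  I3: { [P → . + ; B], [P → . f P f], [P → f . P f] }  — shift
  I4: { [P → f P . f] }  — shift
  I5: { [P → f P f .] }  — reduce
  I6: { [B → . +], [B → . , ,], [P → + ; . B] }  — shift
  I7: { [B → + .] }  — reduce
  I8: { [B → , . ,] }  — shift
  I9: { [P → + ; B .] }  — reduce
  I10: { [B → , , .] }  — reduce

No state contains both a complete item and a shift item.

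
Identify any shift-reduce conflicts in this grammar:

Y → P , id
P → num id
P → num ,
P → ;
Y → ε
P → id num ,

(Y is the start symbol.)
A shift-reduce conflict occurs when an LR(0) state has both:
  - a complete (reduce) item [A → α .] (dot at the end), and
  - a shift item [B → β . c γ] (dot before a terminal).

Augment with Y' → Y and build the canonical LR(0) collection (I0 = CLOSURE({[Y' → . Y]}), then GOTO on every symbol after a dot until no new states appear). It has 12 states:
  I0: { [P → . ;], [P → . id num ,], [P → . num ,], [P → . num id], [Y → . P , id], [Y → .], [Y' → . Y] }  — shift, reduce
  I1: { [P → ; .] }  — reduce
  I2: { [Y → P . , id] }  — shift
  I3: { [Y' → Y .] }  — accept
  I4: { [P → id . num ,] }  — shift
  I5: { [P → num . ,], [P → num . id] }  — shift
  I6: { [P → num , .] }  — reduce
  I7: { [P → num id .] }  — reduce
  I8: { [P → id num . ,] }  — shift
  I9: { [P → id num , .] }  — reduce
  I10: { [Y → P , . id] }  — shift
  I11: { [Y → P , id .] }  — reduce

I0 contains reduce item [Y → .] and shift items [P → . ;], [P → . id num ,], [P → . num ,], [P → . num id] — shift-reduce conflict.

Answer: Yes — I0: [Y → .] vs [P → . ;]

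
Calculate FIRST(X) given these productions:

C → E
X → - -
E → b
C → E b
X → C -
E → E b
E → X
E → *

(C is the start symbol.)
To compute FIRST(X), examine every production with X on the left-hand side, reading each right-hand side left to right until a non-nullable symbol is reached.

FIRST sets of the other non-terminals involved (by the same procedure, iterated to a fixed point):
  FIRST(C) = { '*', '-', 'b' }

From X → - -:
  - '-' is a terminal: add '-' and stop
From X → C -:
  - C is a non-terminal: add FIRST(C) \ {ε} = { '*', '-', 'b' }
    C is not nullable, so stop

Collecting: FIRST(X) = { '*', '-', 'b' }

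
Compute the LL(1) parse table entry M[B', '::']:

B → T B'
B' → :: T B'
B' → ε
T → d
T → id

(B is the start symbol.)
B' → :: T B'

To find M[B', '::'], we find productions for B' where '::' is in the predict set (PREDICT(N → α) = (FIRST(α) \ {ε}) ∪ (FOLLOW(N) if α ⇒* ε)).

Relevant sets:
  FOLLOW(B') = { $ }

B' → :: T B': PREDICT = { '::' }
  '::' is in predict set, so this production goes in M[B', '::']
B' → ε: PREDICT = { $ }

M[B', '::'] = B' → :: T B'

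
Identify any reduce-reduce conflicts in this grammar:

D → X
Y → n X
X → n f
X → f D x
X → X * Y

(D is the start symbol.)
Augment with D' → D and build the canonical LR(0) collection (I0 = CLOSURE({[D' → . D]}), then GOTO on every symbol after a dot until no new states appear). It has 12 states:
  I0: { [D → . X], [D' → . D], [X → . X * Y], [X → . f D x], [X → . n f] }  — shift
  I1: { [D' → D .] }  — accept
  I2: { [D → X .], [X → X . * Y] }  — shift, reduce
  I3: { [D → . X], [X → . X * Y], [X → . f D x], [X → . n f], [X → f . D x] }  — shift
  I4: { [X → n . f] }  — shift
  I5: { [X → n f .] }  — reduce
  I6: { [X → f D . x] }  — shift
  I7: { [X → f D x .] }  — reduce
  I8: { [X → X * . Y], [Y → . n X] }  — shift
  I9: { [X → X * Y .] }  — reduce
  I10: { [X → . X * Y], [X → . f D x], [X → . n f], [Y → n . X] }  — shift
  I11: { [X → X . * Y], [Y → n X .] }  — shift, reduce

No state contains more than one complete item.

Answer: No reduce-reduce conflicts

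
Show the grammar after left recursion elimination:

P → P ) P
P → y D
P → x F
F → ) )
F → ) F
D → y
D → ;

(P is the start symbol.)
P is directly left-recursive. The standard transformation for
  A → A α₁ | ... | A α_m | β₁ | ... | β_n
is
  A  → β₁ A' | ... | β_n A'
  A' → α₁ A' | ... | α_m A' | ε

P → y D becomes P → y D P'
P → x F becomes P → x F P'
P → P ) P becomes P' → ) P P'
Add P' → ε

Productions for other non-terminals are unchanged:
  F → ) )
  F → ) F
  D → y
  D → ;

Resulting grammar:
P → y D P'
P → x F P'
P' → ) P P'
P' → ε
F → ) )
F → ) F
D → y
D → ;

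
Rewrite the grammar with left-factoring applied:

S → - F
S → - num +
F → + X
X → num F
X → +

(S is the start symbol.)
S → - S'
S' → F
S' → num +
F → + X
X → num F
X → +

Left-factoring transforms A → αβ₁ | αβ₂ into A → αA' and A' → β₁ | β₂
(α is the longest common prefix among the alternatives). Repeat until
no nonterminal has two alternatives with a common prefix.

Round 1: S has alternatives sharing prefix '-'. Introduce S': S → - S'
  Add: S' → F
  Add: S' → num +

No remaining common prefixes — done.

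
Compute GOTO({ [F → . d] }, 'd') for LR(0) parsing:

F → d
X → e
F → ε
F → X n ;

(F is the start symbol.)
{ [F → d .] }

GOTO(I, 'd') = CLOSURE({ [A → αX.β] : [A → α.Xβ] ∈ I, X = 'd' })

Items with dot before 'd', with the dot advanced:
  [F → . d] → [F → d .]
Closure adds nothing (no advanced item has the dot before a non-terminal).

GOTO = { [F → d .] }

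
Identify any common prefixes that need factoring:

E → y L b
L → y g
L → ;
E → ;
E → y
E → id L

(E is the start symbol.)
Yes, E has productions with common prefix 'y'

Left-factoring is needed when two productions for the same non-terminal
share a common prefix on the right-hand side.

Productions for E:
  E → y L b
  E → ;
  E → y
  E → id L
Productions for L:
  L → y g
  L → ;

Found common prefix 'y' in productions for E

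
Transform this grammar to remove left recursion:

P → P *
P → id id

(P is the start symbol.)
P is directly left-recursive. The standard transformation for
  A → A α₁ | ... | A α_m | β₁ | ... | β_n
is
  A  → β₁ A' | ... | β_n A'
  A' → α₁ A' | ... | α_m A' | ε

P → id id becomes P → id id P'
P → P * becomes P' → * P'
Add P' → ε

Resulting grammar:
P → id id P'
P' → * P'
P' → ε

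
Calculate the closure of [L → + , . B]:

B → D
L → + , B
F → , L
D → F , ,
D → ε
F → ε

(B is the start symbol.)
{ [B → . D], [D → . F , ,], [D → .], [F → . , L], [F → .], [L → + , . B] }

To compute CLOSURE, for each item [A → α.Bβ] where B is a non-terminal, add [B → .γ] for all productions B → γ; repeat for the newly added items until nothing changes.

Start with: [L → + , . B]
  [L → + , . B] has the dot before B: add [B → . D]
  [B → . D] has the dot before D: add [D → . F , ,], [D → .]
  [D → . F , ,] has the dot before F: add [F → . , L], [F → .]
No further items can be added.

CLOSURE = { [B → . D], [D → . F , ,], [D → .], [F → . , L], [F → .], [L → + , . B] }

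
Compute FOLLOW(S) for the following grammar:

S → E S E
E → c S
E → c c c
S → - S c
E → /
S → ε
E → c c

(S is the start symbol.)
S is the start symbol, so $ ∈ FOLLOW(S).
In S → E S E: S is followed by E, add FIRST(E) \ {ε} = { '/', 'c' }
In E → c S: S is at the end, add FOLLOW(E)
In S → - S c: S is followed by c, add FIRST(c) \ {ε} = { 'c' }

The FOLLOW sets referred to above (computed the same way, to a fixed point):
  FOLLOW(E) = { $, '-', '/', 'c' }

Taking the union: FOLLOW(S) = { $, '-', '/', 'c' }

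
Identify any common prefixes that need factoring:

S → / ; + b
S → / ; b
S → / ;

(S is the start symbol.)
Left-factoring is needed when two productions for the same non-terminal
share a common prefix on the right-hand side.

Productions for S:
  S → / ; + b
  S → / ; b
  S → / ;

Found common prefix '/ ;' in productions for S

Answer: Yes, S has productions with common prefix '/ ;'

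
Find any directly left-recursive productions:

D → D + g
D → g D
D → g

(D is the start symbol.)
D → D + g: LEFT RECURSIVE (starts with D)
D → g D: starts with g
D → g: starts with g

The grammar has direct left recursion on: D.

Answer: Yes, D is left-recursive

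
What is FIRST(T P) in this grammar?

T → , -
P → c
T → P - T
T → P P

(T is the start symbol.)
{ ',', 'c' }

FIRST sets of the non-terminals involved (from the grammar, by fixed-point iteration):
  FIRST(T) = { ',', 'c' }

To compute FIRST(T P), process the symbols left to right:
Symbol T is a non-terminal. Add FIRST(T) \ {ε} = { ',', 'c' }
T is not nullable (ε ∉ FIRST(T)), so stop here.
FIRST(T P) = { ',', 'c' }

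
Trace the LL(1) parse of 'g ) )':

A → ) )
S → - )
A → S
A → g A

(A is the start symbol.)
Stack is shown with the top on the left.

Stack  Input    Action
----------------------
A $    g ) ) $  output A → g A
g A $  g ) ) $  match 'g'
A $    ) ) $    output A → ) )
) ) $  ) ) $    match ')'
) $    ) $      match ')'
$      $        accept

The string is accepted.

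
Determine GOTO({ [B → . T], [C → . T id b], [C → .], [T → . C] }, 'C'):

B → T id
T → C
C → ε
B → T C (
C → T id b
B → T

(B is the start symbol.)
GOTO(I, 'C') = CLOSURE({ [A → αX.β] : [A → α.Xβ] ∈ I, X = 'C' })

Items with dot before 'C', with the dot advanced:
  [T → . C] → [T → C .]
Closure adds nothing (no advanced item has the dot before a non-terminal).

GOTO = { [T → C .] }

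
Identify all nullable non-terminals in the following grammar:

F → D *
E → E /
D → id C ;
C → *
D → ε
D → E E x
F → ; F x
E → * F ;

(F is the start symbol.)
{ 'D' }

A non-terminal is nullable if it can derive ε (the empty string): either it has an ε-production, or it has a production whose right-hand side consists entirely of nullable non-terminals.

ε-productions: D → ε
So D is immediately nullable.
No further non-terminal can be added: every production for the remaining non-terminals contains a terminal or a non-nullable non-terminal.
Nullable = { 'D' }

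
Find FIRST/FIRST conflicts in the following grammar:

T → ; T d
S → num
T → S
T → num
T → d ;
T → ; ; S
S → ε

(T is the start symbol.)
A FIRST/FIRST conflict occurs when two productions N → α and N → β for the same non-terminal have FIRST(α) ∩ FIRST(β) ≠ ∅ (with ε ∈ FIRST of a nullable right-hand side, so two nullable alternatives also conflict).

FIRST sets of the non-terminals at (or reachable through a nullable prefix from) the front of some alternative:
  FIRST(S) = { 'num', ε }

Productions for T:
  T → ; T d: FIRST = { ';' }
  T → S: FIRST = { 'num', ε }
  T → num: FIRST = { 'num' }
  T → d ;: FIRST = { 'd' }
  T → ; ; S: FIRST = { ';' }
Productions for S:
  S → num: FIRST = { 'num' }
  S → ε: FIRST = { ε }

Conflict for T: T → ; T d and T → ; ; S
  Overlap: { ';' }
Conflict for T: T → S and T → num
  Overlap: { 'num' }

Answer: Yes. T → ';' T d / T → ';' ';' S on { ';' }; T → S / T → num on { 'num' }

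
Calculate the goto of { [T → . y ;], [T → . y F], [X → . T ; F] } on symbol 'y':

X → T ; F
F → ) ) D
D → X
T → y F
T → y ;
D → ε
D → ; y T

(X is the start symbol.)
{ [F → . ) ) D], [T → y . ;], [T → y . F] }

GOTO(I, 'y') = CLOSURE({ [A → αX.β] : [A → α.Xβ] ∈ I, X = 'y' })

Items with dot before 'y', with the dot advanced:
  [T → . y ;] → [T → y . ;]
  [T → . y F] → [T → y . F]
Closure of the advanced items:
  [T → y . F] has the dot before F: add [F → . ) ) D]

GOTO = { [F → . ) ) D], [T → y . ;], [T → y . F] }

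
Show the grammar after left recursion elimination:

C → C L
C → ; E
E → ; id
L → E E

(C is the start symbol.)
C is directly left-recursive. The standard transformation for
  A → A α₁ | ... | A α_m | β₁ | ... | β_n
is
  A  → β₁ A' | ... | β_n A'
  A' → α₁ A' | ... | α_m A' | ε

C → ; E becomes C → ; E C'
C → C L becomes C' → L C'
Add C' → ε

Productions for other non-terminals are unchanged:
  E → ; id
  L → E E

Resulting grammar:
C → ; E C'
C' → L C'
C' → ε
E → ; id
L → E E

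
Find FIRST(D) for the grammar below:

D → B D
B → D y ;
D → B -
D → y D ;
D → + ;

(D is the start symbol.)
{ '+', 'y' }

To compute FIRST(D), examine every production with D on the left-hand side, reading each right-hand side left to right until a non-nullable symbol is reached.

FIRST sets of the other non-terminals involved (by the same procedure, iterated to a fixed point):
  FIRST(B) = { '+', 'y' }

From D → B D:
  - B is a non-terminal: add FIRST(B) \ {ε} = { '+', 'y' }
    B is not nullable, so stop
From D → B -:
  - B is a non-terminal: add FIRST(B) \ {ε} = { '+', 'y' }
    B is not nullable, so stop
From D → y D ;:
  - y is a terminal: add 'y' and stop
From D → + ;:
  - '+' is a terminal: add '+' and stop

Collecting: FIRST(D) = { '+', 'y' }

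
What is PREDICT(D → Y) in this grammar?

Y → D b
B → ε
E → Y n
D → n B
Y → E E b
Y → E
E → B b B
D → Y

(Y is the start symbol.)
{ 'b', 'n' }

PREDICT(D → Y) = (FIRST(RHS) \ {ε}) ∪ (FOLLOW(D) if ε ∈ FIRST(RHS), i.e. RHS ⇒* ε)
FIRST(Y) = { 'b', 'n' }
FIRST(Y) = { 'b', 'n' }
ε ∉ FIRST(Y), so FOLLOW(D) is not added.
PREDICT(D → Y) = { 'b', 'n' }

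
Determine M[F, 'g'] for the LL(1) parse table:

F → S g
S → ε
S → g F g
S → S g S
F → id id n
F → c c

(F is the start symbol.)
To find M[F, 'g'], we find productions for F where 'g' is in the predict set (PREDICT(N → α) = (FIRST(α) \ {ε}) ∪ (FOLLOW(N) if α ⇒* ε)).

Relevant sets:
  FIRST(S) = { 'g', ε }

F → S g: PREDICT = { 'g' }
  'g' is in predict set, so this production goes in M[F, 'g']
F → id id n: PREDICT = { 'id' }
F → c c: PREDICT = { 'c' }

M[F, 'g'] = F → S g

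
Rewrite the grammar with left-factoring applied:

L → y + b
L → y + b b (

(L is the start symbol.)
Left-factoring transforms A → αβ₁ | αβ₂ into A → αA' and A' → β₁ | β₂
(α is the longest common prefix among the alternatives). Repeat until
no nonterminal has two alternatives with a common prefix.

Round 1: L has alternatives sharing prefix 'y + b'. Introduce L': L → y + b L'
  Add: L' → ε
  Add: L' → b (

No remaining common prefixes — done.

Resulting grammar:
L → y + b L'
L' → ε
L' → b (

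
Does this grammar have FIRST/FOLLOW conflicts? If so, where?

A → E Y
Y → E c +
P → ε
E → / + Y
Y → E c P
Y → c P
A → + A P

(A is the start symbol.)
A FIRST/FOLLOW conflict occurs when a non-terminal N has a nullable alternative N → β (β ⇒* ε) and another alternative N → α with FIRST(α) ∩ FOLLOW(N) ≠ ∅: on such a lookahead the parser cannot decide between expanding α and letting N vanish via β.

Nullable non-terminals: P.
P has a nullable alternative but only one production, so nothing to check.

A, E, Y have no nullable alternative, so no FIRST/FOLLOW check is needed there.

No FIRST/FOLLOW conflicts found.

Answer: No FIRST/FOLLOW conflicts.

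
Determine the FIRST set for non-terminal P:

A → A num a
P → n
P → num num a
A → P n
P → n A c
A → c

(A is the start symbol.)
{ 'n', 'num' }

From P → n:
  - n is a terminal: add 'n' and stop
From P → num num a:
  - num is a terminal: add 'num' and stop
From P → n A c:
  - n is a terminal: add 'n' and stop

Collecting: FIRST(P) = { 'n', 'num' }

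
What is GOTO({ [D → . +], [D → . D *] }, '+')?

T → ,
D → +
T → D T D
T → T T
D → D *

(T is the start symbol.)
GOTO(I, '+') = CLOSURE({ [A → αX.β] : [A → α.Xβ] ∈ I, X = '+' })

Items with dot before '+', with the dot advanced:
  [D → . +] → [D → + .]
Closure adds nothing (no advanced item has the dot before a non-terminal).

GOTO = { [D → + .] }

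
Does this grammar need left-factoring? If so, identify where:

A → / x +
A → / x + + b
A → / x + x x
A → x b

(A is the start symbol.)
Yes, A has productions with common prefix '/ x +'

Left-factoring is needed when two productions for the same non-terminal
share a common prefix on the right-hand side.

Productions for A:
  A → / x +
  A → / x + + b
  A → / x + x x
  A → x b

Found common prefix '/ x +' in productions for A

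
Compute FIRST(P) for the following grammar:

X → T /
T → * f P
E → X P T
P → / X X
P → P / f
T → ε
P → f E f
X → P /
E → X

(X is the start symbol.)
{ '/', 'f' }

To compute FIRST(P), examine every production with P on the left-hand side, reading each right-hand side left to right until a non-nullable symbol is reached.

From P → / X X:
  - '/' is a terminal: add '/' and stop
From P → P / f:
  - P is the symbol being defined: contributes nothing new
    P is not nullable, so stop
From P → f E f:
  - f is a terminal: add 'f' and stop

Collecting: FIRST(P) = { '/', 'f' }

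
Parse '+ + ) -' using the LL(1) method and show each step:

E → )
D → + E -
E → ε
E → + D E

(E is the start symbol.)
LL(1) parsing maintains a stack (initially the start symbol over $) and the input. At each step: if the stack top is a terminal, match it against the current input token; if it is a non-terminal N, replace it with the RHS of M[N, lookahead] (the unique production whose predict set contains the lookahead).

Stack is shown with the top on the left.

Stack      Input      Action
----------------------------
E $        + + ) - $  output E → + D E
+ D E $    + + ) - $  match '+'
D E $      + ) - $    output D → + E -
+ E - E $  + ) - $    match '+'
E - E $    ) - $      output E → )
) - E $    ) - $      match ')'
- E $      - $        match '-'
E $        $          output E → ε
$          $          accept

The string is accepted.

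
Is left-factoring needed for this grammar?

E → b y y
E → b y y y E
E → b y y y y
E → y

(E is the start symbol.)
Left-factoring is needed when two productions for the same non-terminal
share a common prefix on the right-hand side.

Productions for E:
  E → b y y
  E → b y y y E
  E → b y y y y
  E → y

Found common prefix 'b y y' in productions for E

Answer: Yes, E has productions with common prefix 'b y y'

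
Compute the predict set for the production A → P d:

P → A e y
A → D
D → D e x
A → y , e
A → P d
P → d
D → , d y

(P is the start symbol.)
PREDICT(A → P d) = (FIRST(RHS) \ {ε}) ∪ (FOLLOW(A) if ε ∈ FIRST(RHS), i.e. RHS ⇒* ε)
FIRST(P) = { ',', 'd', 'y' }
FIRST(P d) = { ',', 'd', 'y' }
ε ∉ FIRST(P d), so FOLLOW(A) is not added.
PREDICT(A → P d) = { ',', 'd', 'y' }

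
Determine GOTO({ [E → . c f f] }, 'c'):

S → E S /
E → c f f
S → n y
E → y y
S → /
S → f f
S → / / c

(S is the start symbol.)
{ [E → c . f f] }

GOTO(I, 'c') = CLOSURE({ [A → αX.β] : [A → α.Xβ] ∈ I, X = 'c' })

Items with dot before 'c', with the dot advanced:
  [E → . c f f] → [E → c . f f]
Closure adds nothing (no advanced item has the dot before a non-terminal).

GOTO = { [E → c . f f] }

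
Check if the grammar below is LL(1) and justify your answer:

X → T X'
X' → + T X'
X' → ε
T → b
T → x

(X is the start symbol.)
Relevant sets:
  FOLLOW(X') = { $ }

For X':
  PREDICT(X' → '+' T X') = { '+' }
  PREDICT(X' → ε) = { $ }
For T:
  PREDICT(T → b) = { 'b' }
  PREDICT(T → x) = { 'x' }
X has a single production, so nothing to check there.

All predict sets are disjoint. The grammar IS LL(1).

Answer: Yes, the grammar is LL(1).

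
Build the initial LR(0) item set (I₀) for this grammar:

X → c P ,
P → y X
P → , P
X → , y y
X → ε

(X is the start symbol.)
First, augment the grammar with X' → X
I₀ = CLOSURE({ [X' → . X] }):
  [X' → . X] has the dot before X: add [X → . c P ,], [X → . , y y], [X → .]
No further items can be added.

I₀ = { [X → . , y y], [X → . c P ,], [X → .], [X' → . X] }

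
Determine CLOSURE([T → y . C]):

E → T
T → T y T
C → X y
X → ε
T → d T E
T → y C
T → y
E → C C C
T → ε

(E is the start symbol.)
{ [C → . X y], [T → y . C], [X → .] }

To compute CLOSURE, for each item [A → α.Bβ] where B is a non-terminal, add [B → .γ] for all productions B → γ; repeat for the newly added items until nothing changes.

Start with: [T → y . C]
  [T → y . C] has the dot before C: add [C → . X y]
  [C → . X y] has the dot before X: add [X → .]
No further items can be added.

CLOSURE = { [C → . X y], [T → y . C], [X → .] }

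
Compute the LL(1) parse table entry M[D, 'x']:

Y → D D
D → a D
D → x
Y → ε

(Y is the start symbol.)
D → x

To find M[D, 'x'], we find productions for D where 'x' is in the predict set (PREDICT(N → α) = (FIRST(α) \ {ε}) ∪ (FOLLOW(N) if α ⇒* ε)).

D → a D: PREDICT = { 'a' }
D → x: PREDICT = { 'x' }
  'x' is in predict set, so this production goes in M[D, 'x']

M[D, 'x'] = D → x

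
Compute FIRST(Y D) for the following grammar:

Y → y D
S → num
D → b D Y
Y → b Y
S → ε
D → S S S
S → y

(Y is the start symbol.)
{ 'b', 'y' }

FIRST sets of the non-terminals involved (from the grammar, by fixed-point iteration):
  FIRST(Y) = { 'b', 'y' }

To compute FIRST(Y D), process the symbols left to right:
Symbol Y is a non-terminal. Add FIRST(Y) \ {ε} = { 'b', 'y' }
Y is not nullable (ε ∉ FIRST(Y)), so stop here.
FIRST(Y D) = { 'b', 'y' }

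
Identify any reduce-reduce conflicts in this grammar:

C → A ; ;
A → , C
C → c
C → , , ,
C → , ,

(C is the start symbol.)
A reduce-reduce conflict occurs when an LR(0) state has two complete items [A → α .] and [B → β .] — both call for a reduction, and with no lookahead the parser cannot choose between them.

Augment with C' → C and build the canonical LR(0) collection (I0 = CLOSURE({[C' → . C]}), then GOTO on every symbol after a dot until no new states appear). It has 10 states:
  I0: { [A → . , C], [C → . , , ,], [C → . , ,], [C → . A ; ;], [C → . c], [C' → . C] }  — shift
  I1: { [A → , . C], [A → . , C], [C → , . , ,], [C → , . ,], [C → . , , ,], [C → . , ,], [C → . A ; ;], [C → . c] }  — shift
  I2: { [C → A . ; ;] }  — shift
  I3: { [C' → C .] }  — accept
  I4: { [C → c .] }  — reduce
  I5: { [C → A ; . ;] }  — shift
  I6: { [C → A ; ; .] }  — reduce
  I7: { [A → , . C], [A → . , C], [C → , , . ,], [C → , , .], [C → , . , ,], [C → , . ,], [C → . , , ,], [C → . , ,], [C → . A ; ;], [C → . c] }  — shift, reduce
  I8: { [A → , C .] }  — reduce
  I9: { [A → , . C], [A → . , C], [C → , , , .], [C → , , . ,], [C → , , .], [C → , . , ,], [C → , . ,], [C → . , , ,], [C → . , ,], [C → . A ; ;], [C → . c] }  — shift, 2 reduces

I9 contains complete items [C → , , .], [C → , , , .] — reduce-reduce conflict.

Answer: Yes — I9: [C → , , .] vs [C → , , , .]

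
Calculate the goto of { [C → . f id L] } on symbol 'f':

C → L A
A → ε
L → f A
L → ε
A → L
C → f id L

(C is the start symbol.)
{ [C → f . id L] }

GOTO(I, 'f') = CLOSURE({ [A → αX.β] : [A → α.Xβ] ∈ I, X = 'f' })

Items with dot before 'f', with the dot advanced:
  [C → . f id L] → [C → f . id L]
Closure adds nothing (no advanced item has the dot before a non-terminal).

GOTO = { [C → f . id L] }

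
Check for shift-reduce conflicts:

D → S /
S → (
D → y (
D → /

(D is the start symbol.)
No shift-reduce conflicts

Augment with D' → D and build the canonical LR(0) collection (I0 = CLOSURE({[D' → . D]}), then GOTO on every symbol after a dot until no new states appear). It has 8 states:
  I0: { [D → . /], [D → . S /], [D → . y (], [D' → . D], [S → . (] }  — shift
  I1: { [S → ( .] }  — reduce
  I2: { [D → / .] }  — reduce
  I3: { [D' → D .] }  — accept
  I4: { [D → S . /] }  — shift
  I5: { [D → y . (] }  — shift
  I6: { [D → y ( .] }  — reduce
  I7: { [D → S / .] }  — reduce

No state contains both a complete item and a shift item.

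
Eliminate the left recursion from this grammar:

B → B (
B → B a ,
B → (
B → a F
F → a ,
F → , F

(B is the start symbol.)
B is directly left-recursive. The standard transformation for
  A → A α₁ | ... | A α_m | β₁ | ... | β_n
is
  A  → β₁ A' | ... | β_n A'
  A' → α₁ A' | ... | α_m A' | ε

B → ( becomes B → ( B'
B → a F becomes B → a F B'
B → B ( becomes B' → ( B'
B → B a , becomes B' → a , B'
Add B' → ε

Productions for other non-terminals are unchanged:
  F → a ,
  F → , F

Resulting grammar:
B → ( B'
B → a F B'
B' → ( B'
B' → a , B'
B' → ε
F → a ,
F → , F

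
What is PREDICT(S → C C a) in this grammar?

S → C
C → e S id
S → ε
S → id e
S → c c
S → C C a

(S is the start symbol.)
{ 'e' }

PREDICT(S → C C a) = (FIRST(RHS) \ {ε}) ∪ (FOLLOW(S) if ε ∈ FIRST(RHS), i.e. RHS ⇒* ε)
FIRST(C) = { 'e' }
FIRST(C C a) = { 'e' }
ε ∉ FIRST(C C a), so FOLLOW(S) is not added.
PREDICT(S → C C a) = { 'e' }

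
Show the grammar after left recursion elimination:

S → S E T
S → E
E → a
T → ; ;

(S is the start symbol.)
S → E S'
S' → E T S'
S' → ε
E → a
T → ; ;

S is directly left-recursive. The standard transformation for
  A → A α₁ | ... | A α_m | β₁ | ... | β_n
is
  A  → β₁ A' | ... | β_n A'
  A' → α₁ A' | ... | α_m A' | ε

S → E becomes S → E S'
S → S E T becomes S' → E T S'
Add S' → ε

Productions for other non-terminals are unchanged:
  E → a
  T → ; ;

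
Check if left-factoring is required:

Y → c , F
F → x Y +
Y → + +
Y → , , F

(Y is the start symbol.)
Left-factoring is needed when two productions for the same non-terminal
share a common prefix on the right-hand side.

Productions for Y:
  Y → c , F
  Y → + +
  Y → , , F

No common prefixes found.

Answer: No, left-factoring is not needed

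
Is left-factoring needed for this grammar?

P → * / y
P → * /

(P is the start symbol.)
Yes, P has productions with common prefix '* /'

Left-factoring is needed when two productions for the same non-terminal
share a common prefix on the right-hand side.

Productions for P:
  P → * / y
  P → * /

Found common prefix '* /' in productions for P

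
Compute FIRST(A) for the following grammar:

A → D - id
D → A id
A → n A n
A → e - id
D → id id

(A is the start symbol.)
To compute FIRST(A), examine every production with A on the left-hand side, reading each right-hand side left to right until a non-nullable symbol is reached.

FIRST sets of the other non-terminals involved (by the same procedure, iterated to a fixed point):
  FIRST(D) = { 'e', 'id', 'n' }

From A → D - id:
  - D is a non-terminal: add FIRST(D) \ {ε} = { 'e', 'id', 'n' }
    D is not nullable, so stop
From A → n A n:
  - n is a terminal: add 'n' and stop
From A → e - id:
  - e is a terminal: add 'e' and stop

Collecting: FIRST(A) = { 'e', 'id', 'n' }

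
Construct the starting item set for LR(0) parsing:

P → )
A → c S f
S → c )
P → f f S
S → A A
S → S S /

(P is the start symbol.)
{ [P → . )], [P → . f f S], [P' → . P] }

First, augment the grammar with P' → P
I₀ = CLOSURE({ [P' → . P] }):
  [P' → . P] has the dot before P: add [P → . )], [P → . f f S]
No further items can be added.

I₀ = { [P → . )], [P → . f f S], [P' → . P] }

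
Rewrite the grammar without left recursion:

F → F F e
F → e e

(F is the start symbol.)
F → e e F'
F' → F e F'
F' → ε

F is directly left-recursive. The standard transformation for
  A → A α₁ | ... | A α_m | β₁ | ... | β_n
is
  A  → β₁ A' | ... | β_n A'
  A' → α₁ A' | ... | α_m A' | ε

F → e e becomes F → e e F'
F → F F e becomes F' → F e F'
Add F' → ε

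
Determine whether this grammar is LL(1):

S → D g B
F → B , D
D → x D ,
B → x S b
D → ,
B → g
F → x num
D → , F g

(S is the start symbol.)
A grammar is LL(1) if for each non-terminal N with multiple productions, the predict sets of those productions are pairwise disjoint, where PREDICT(N → α) = (FIRST(α) \ {ε}) ∪ (FOLLOW(N) if α ⇒* ε).

Relevant sets:
  FIRST(B) = { 'g', 'x' }

For F:
  PREDICT(F → B ',' D) = { 'g', 'x' }
  PREDICT(F → x num) = { 'x' }
For D:
  PREDICT(D → x D ',') = { 'x' }
  PREDICT(D → ',') = { ',' }
  PREDICT(D → ',' F g) = { ',' }
For B:
  PREDICT(B → x S b) = { 'x' }
  PREDICT(B → g) = { 'g' }
S has a single production, so nothing to check there.

Conflict found: Predict set conflict for F: { 'x' }
The grammar is NOT LL(1).

Answer: No. Predict set conflict for F: { 'x' }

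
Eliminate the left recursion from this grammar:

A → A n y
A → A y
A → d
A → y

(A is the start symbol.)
A → d A'
A → y A'
A' → n y A'
A' → y A'
A' → ε

A is directly left-recursive. The standard transformation for
  A → A α₁ | ... | A α_m | β₁ | ... | β_n
is
  A  → β₁ A' | ... | β_n A'
  A' → α₁ A' | ... | α_m A' | ε

A → d becomes A → d A'
A → y becomes A → y A'
A → A n y becomes A' → n y A'
A → A y becomes A' → y A'
Add A' → ε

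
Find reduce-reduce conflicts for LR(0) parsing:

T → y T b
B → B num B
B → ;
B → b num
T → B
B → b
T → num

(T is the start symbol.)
No reduce-reduce conflicts

A reduce-reduce conflict occurs when an LR(0) state has two complete items [A → α .] and [B → β .] — both call for a reduction, and with no lookahead the parser cannot choose between them.

Augment with T' → T and build the canonical LR(0) collection (I0 = CLOSURE({[T' → . T]}), then GOTO on every symbol after a dot until no new states appear). It has 12 states:
  I0: { [B → . ;], [B → . B num B], [B → . b num], [B → . b], [T → . B], [T → . num], [T → . y T b], [T' → . T] }  — shift
  I1: { [B → ; .] }  — reduce
  I2: { [B → B . num B], [T → B .] }  — shift, reduce
  I3: { [T' → T .] }  — accept
  I4: { [B → b . num], [B → b .] }  — shift, reduce
  I5: { [T → num .] }  — reduce
  I6: { [B → . ;], [B → . B num B], [B → . b num], [B → . b], [T → . B], [T → . num], [T → . y T b], [T → y . T b] }  — shift
  I7: { [T → y T . b] }  — shift
  I8: { [T → y T b .] }  — reduce
  I9: { [B → b num .] }  — reduce
  I10: { [B → . ;], [B → . B num B], [B → . b num], [B → . b], [B → B num . B] }  — shift
  I11: { [B → B . num B], [B → B num B .] }  — shift, reduce

No state contains more than one complete item.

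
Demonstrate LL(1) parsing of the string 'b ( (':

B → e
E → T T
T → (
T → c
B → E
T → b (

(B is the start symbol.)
Stack is shown with the top on the left.

Stack    Input    Action
------------------------
B $      b ( ( $  output B → E
E $      b ( ( $  output E → T T
T T $    b ( ( $  output T → b (
b ( T $  b ( ( $  match 'b'
( T $    ( ( $    match '('
T $      ( $      output T → (
( $      ( $      match '('
$        $        accept

The string is accepted.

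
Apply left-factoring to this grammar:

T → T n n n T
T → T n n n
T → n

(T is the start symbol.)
T → T n n n T'
T' → T
T' → ε
T → n

Left-factoring transforms A → αβ₁ | αβ₂ into A → αA' and A' → β₁ | β₂
(α is the longest common prefix among the alternatives). Repeat until
no nonterminal has two alternatives with a common prefix.

Round 1: T has alternatives sharing prefix 'T n n n'. Introduce T': T → T n n n T'
  Add: T' → T
  Add: T' → ε

No remaining common prefixes — done.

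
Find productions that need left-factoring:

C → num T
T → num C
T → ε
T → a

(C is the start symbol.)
No, left-factoring is not needed

Left-factoring is needed when two productions for the same non-terminal
share a common prefix on the right-hand side.

Productions for T:
  T → num C
  T → ε
  T → a

No common prefixes found.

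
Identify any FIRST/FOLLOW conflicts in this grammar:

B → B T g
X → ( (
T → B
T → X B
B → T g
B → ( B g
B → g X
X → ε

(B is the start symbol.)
A FIRST/FOLLOW conflict occurs when a non-terminal N has a nullable alternative N → β (β ⇒* ε) and another alternative N → α with FIRST(α) ∩ FOLLOW(N) ≠ ∅: on such a lookahead the parser cannot decide between expanding α and letting N vanish via β.

Nullable non-terminals: X.

X: nullable alternative(s) X → ε; FOLLOW(X) = { $, '(', 'g' }
  X → ( (: FIRST \ {ε} = { '(' } — overlaps FOLLOW(X) on { '(' }: CONFLICT
  X → ε: FIRST \ {ε} = { } — this is the only nullable alternative, skip

B, T have no nullable alternative, so no FIRST/FOLLOW check is needed there.

So the grammar has 1 FIRST/FOLLOW conflict (marked CONFLICT above).

Answer: Yes. X → '(' '(' with FOLLOW(X) on { '(' }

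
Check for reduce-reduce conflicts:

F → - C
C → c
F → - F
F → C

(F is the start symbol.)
A reduce-reduce conflict occurs when an LR(0) state has two complete items [A → α .] and [B → β .] — both call for a reduction, and with no lookahead the parser cannot choose between them.

Augment with F' → F and build the canonical LR(0) collection (I0 = CLOSURE({[F' → . F]}), then GOTO on every symbol after a dot until no new states appear). It has 7 states:
  I0: { [C → . c], [F → . - C], [F → . - F], [F → . C], [F' → . F] }  — shift
  I1: { [C → . c], [F → - . C], [F → - . F], [F → . - C], [F → . - F], [F → . C] }  — shift
  I2: { [F → C .] }  — reduce
  I3: { [F' → F .] }  — accept
  I4: { [C → c .] }  — reduce
  I5: { [F → - C .], [F → C .] }  — 2 reduces
  I6: { [F → - F .] }  — reduce

I5 contains complete items [F → - C .], [F → C .] — reduce-reduce conflict.

Answer: Yes — I5: [F → - C .] vs [F → C .]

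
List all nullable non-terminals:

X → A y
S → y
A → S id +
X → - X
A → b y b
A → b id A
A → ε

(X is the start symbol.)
ε-productions: A → ε
So A is immediately nullable.
No further non-terminal can be added: every production for the remaining non-terminals contains a terminal or a non-nullable non-terminal.
Nullable = { 'A' }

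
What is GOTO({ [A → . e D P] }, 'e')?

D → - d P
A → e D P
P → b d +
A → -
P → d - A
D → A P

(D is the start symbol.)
{ [A → . -], [A → . e D P], [A → e . D P], [D → . - d P], [D → . A P] }

GOTO(I, 'e') = CLOSURE({ [A → αX.β] : [A → α.Xβ] ∈ I, X = 'e' })

Items with dot before 'e', with the dot advanced:
  [A → . e D P] → [A → e . D P]
Closure of the advanced items:
  [A → e . D P] has the dot before D: add [D → . - d P], [D → . A P]
  [D → . A P] has the dot before A: add [A → . e D P], [A → . -]

GOTO = { [A → . -], [A → . e D P], [A → e . D P], [D → . - d P], [D → . A P] }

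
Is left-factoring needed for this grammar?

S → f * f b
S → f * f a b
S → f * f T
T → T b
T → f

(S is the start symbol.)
Yes, S has productions with common prefix 'f * f'

Left-factoring is needed when two productions for the same non-terminal
share a common prefix on the right-hand side.

Productions for S:
  S → f * f b
  S → f * f a b
  S → f * f T
Productions for T:
  T → T b
  T → f

Found common prefix 'f * f' in productions for S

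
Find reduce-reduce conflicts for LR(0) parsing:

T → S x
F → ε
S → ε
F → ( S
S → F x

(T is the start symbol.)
Yes — I0: [F → .] vs [S → .]; I1: [F → .] vs [S → .]

Augment with T' → T and build the canonical LR(0) collection (I0 = CLOSURE({[T' → . T]}), then GOTO on every symbol after a dot until no new states appear). It has 8 states:
  I0: { [F → . ( S], [F → .], [S → . F x], [S → .], [T → . S x], [T' → . T] }  — shift, 2 reduces
  I1: { [F → ( . S], [F → . ( S], [F → .], [S → . F x], [S → .] }  — shift, 2 reduces
  I2: { [S → F . x] }  — shift
  I3: { [T → S . x] }  — shift
  I4: { [T' → T .] }  — accept
  I5: { [T → S x .] }  — reduce
  I6: { [S → F x .] }  — reduce
  I7: { [F → ( S .] }  — reduce

I0 contains complete items [F → .], [S → .] — reduce-reduce conflict.
I1 contains complete items [F → .], [S → .] — reduce-reduce conflict.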